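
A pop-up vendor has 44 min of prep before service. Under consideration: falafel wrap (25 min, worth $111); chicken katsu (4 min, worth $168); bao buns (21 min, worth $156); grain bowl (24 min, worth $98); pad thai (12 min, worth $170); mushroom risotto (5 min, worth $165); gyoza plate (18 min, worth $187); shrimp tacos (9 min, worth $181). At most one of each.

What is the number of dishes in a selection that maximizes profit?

4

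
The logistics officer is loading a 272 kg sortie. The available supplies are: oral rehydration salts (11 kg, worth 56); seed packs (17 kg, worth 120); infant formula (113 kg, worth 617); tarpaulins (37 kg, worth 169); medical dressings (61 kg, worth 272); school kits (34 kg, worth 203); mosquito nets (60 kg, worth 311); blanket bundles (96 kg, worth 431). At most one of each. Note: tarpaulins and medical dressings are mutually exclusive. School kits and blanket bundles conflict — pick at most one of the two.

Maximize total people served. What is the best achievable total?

1476

By people served per kg: seed packs 7.06, school kits 5.97, infant formula 5.46 lead.
Taking oral rehydration salts + seed packs + infant formula + tarpaulins + school kits + mosquito nets: 272 kg used, 1476 in people served.
Every other selection either busts 272 kg or breaks a pairing rule or fails to beat 1476.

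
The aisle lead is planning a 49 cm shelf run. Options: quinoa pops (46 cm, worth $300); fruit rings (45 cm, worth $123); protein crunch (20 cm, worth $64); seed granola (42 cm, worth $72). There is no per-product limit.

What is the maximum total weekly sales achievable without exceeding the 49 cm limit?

300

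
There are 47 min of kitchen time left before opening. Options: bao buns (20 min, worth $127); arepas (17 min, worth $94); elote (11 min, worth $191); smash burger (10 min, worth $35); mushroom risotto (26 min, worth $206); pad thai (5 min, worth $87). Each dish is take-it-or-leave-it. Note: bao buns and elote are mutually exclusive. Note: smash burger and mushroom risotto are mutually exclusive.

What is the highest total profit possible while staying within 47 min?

484

Taking elote + mushroom risotto + pad thai: 42 min used, 484 in profit.
An exhaustive check of the 64 subsets confirms 484.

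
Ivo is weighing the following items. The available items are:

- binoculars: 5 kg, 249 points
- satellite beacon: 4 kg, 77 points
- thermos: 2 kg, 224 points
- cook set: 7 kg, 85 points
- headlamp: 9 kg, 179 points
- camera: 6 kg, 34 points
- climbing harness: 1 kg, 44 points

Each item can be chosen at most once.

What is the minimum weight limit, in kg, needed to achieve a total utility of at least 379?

Look for the lowest-weight combination reaching 379.
binoculars + thermos reaches 473 using 7 kg.
Any bundle with less than 7 kg falls short of 379.

7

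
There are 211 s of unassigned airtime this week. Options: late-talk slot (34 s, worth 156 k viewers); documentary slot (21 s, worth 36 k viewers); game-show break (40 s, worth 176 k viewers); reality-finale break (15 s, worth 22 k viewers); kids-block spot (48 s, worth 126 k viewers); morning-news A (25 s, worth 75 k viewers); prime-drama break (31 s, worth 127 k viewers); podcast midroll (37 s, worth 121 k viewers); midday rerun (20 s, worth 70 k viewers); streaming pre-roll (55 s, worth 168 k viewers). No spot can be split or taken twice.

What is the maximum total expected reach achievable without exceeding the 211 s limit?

Density check — late-talk slot 4.59, game-show break 4.40, prime-drama break 4.10, midday rerun 3.50 are the best per s.
Taking the top-ratio spots first gives late-talk slot + documentary slot + game-show break + morning-news A + prime-drama break + podcast midroll + midday rerun for 761 (208 s).
Replace documentary slot and morning-news A with kids-block spot: the trade gains 15 net, giving 776 at 210 s.

776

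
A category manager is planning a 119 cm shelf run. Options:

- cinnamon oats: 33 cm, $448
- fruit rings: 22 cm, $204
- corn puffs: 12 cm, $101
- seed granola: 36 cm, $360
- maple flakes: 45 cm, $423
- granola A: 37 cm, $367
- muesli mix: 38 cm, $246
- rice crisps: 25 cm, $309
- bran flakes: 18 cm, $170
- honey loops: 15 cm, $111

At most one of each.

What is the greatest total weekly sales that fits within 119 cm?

Ranking by ratio (weekly sales/cm): cinnamon oats 13.58, rice crisps 12.36, seed granola 10.00, granola A 9.92.
Filling by ratio: cinnamon oats + seed granola + rice crisps + bran flakes for 1287, with 7 cm left unused.
Dropping seed granola and bran flakes frees 54 cm; slotting in fruit rings + granola A (59 cm) lifts the total to 1328 at 117 cm.
Nothing else within 119 cm beats 1328.

1328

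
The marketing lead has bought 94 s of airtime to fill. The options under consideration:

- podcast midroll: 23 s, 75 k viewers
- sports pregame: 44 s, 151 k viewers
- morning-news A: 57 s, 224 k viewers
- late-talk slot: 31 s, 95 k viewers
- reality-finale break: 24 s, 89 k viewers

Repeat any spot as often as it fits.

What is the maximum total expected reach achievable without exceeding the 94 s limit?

329

Density check — morning-news A 3.93, reality-finale break 3.71, sports pregame 3.43, podcast midroll 3.26 are the best per s.
Filling by ratio: morning-news A + reality-finale break for 313, with 13 s left unused.
Replace morning-news A with sports pregame + reality-finale break: the trade gains 16 net, giving 329 at 92 s.
Every other selection either busts 94 s or fails to beat 329.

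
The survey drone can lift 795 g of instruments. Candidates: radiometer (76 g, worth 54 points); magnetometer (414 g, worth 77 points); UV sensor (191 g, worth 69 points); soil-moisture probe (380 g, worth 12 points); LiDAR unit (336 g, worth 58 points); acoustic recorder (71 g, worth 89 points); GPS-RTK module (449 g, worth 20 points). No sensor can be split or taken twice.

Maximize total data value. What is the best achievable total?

By data value per g: acoustic recorder 1.25, radiometer 0.71, UV sensor 0.36 lead.
The ratio ordering already packs tightly: radiometer + magnetometer + UV sensor + acoustic recorder, 752 g, 289.
Runner-up radiometer + UV sensor + LiDAR unit + acoustic recorder tops out at 270.

289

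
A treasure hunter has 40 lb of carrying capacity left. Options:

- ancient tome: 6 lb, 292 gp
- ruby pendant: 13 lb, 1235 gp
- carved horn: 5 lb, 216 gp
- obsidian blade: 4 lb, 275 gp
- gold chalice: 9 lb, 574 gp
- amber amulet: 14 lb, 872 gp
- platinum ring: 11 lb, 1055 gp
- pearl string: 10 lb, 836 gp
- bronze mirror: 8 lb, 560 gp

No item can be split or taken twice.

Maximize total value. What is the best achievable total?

3418

Taking the top-ratio items first gives ruby pendant + obsidian blade + platinum ring + pearl string for 3401 (38 lb).
Replace obsidian blade with ancient tome: the trade gains 17 net, giving 3418 at 40 lb.
That's the maximum — no swap from here does better than 3418.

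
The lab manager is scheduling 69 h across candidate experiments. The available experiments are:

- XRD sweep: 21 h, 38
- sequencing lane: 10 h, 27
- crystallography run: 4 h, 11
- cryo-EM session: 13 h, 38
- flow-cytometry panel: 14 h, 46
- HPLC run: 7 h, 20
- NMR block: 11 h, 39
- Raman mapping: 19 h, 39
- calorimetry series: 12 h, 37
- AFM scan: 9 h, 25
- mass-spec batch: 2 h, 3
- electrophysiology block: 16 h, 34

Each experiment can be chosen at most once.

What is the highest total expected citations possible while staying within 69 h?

Ranking by ratio (expected citations/h): NMR block 3.55, flow-cytometry panel 3.29, calorimetry series 3.08, cryo-EM session 2.92.
Taking the top-ratio experiments first gives cryo-EM session + flow-cytometry panel + HPLC run + NMR block + calorimetry series + AFM scan + mass-spec batch for 208 (68 h).
Replace HPLC run and mass-spec batch with sequencing lane: the trade gains 4 net, giving 212 at 69 h.
No other feasible combination exceeds 212.

212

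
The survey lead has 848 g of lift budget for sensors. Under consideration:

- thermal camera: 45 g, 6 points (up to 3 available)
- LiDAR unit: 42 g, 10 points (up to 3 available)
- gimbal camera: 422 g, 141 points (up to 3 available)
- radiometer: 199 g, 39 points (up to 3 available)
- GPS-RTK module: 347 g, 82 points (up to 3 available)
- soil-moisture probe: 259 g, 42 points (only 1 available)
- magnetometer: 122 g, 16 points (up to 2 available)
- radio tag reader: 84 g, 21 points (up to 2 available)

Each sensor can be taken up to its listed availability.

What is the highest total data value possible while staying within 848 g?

282

The ratio ordering already packs tightly: 2×gimbal camera, 844 g, 282.
Nothing else within 848 g beats 282.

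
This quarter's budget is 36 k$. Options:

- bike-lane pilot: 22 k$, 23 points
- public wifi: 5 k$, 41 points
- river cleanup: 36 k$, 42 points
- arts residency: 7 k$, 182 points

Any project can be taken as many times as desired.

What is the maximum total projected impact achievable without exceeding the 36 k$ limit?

The ratio ordering already packs tightly: 5×arts residency, 35 k$, 910.
That's the maximum — no swap from here does better than 910.

910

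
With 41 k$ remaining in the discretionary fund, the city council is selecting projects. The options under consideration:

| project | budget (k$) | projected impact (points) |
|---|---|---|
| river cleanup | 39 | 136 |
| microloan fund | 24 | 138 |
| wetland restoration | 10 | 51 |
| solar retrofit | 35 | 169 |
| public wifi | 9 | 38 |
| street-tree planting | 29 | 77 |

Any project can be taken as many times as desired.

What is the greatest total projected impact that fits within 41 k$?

204

Ranking by ratio (projected impact/k$): microloan fund 5.75, wetland restoration 5.10, solar retrofit 4.83, public wifi 4.22.
Taking the top-ratio projects first gives microloan fund + wetland restoration for 189 (34 k$).
Dropping microloan fund frees 24 k$; slotting in 3×wetland restoration (30 k$) lifts the total to 204 at 40 k$.
That's the maximum — no swap from here does better than 204.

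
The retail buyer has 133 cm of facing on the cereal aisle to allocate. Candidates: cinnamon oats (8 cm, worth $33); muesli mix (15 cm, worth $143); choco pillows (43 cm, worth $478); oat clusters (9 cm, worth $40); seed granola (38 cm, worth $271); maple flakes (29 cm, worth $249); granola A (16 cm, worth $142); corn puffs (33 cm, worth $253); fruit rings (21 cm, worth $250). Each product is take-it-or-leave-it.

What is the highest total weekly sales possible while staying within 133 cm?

Muesli mix + choco pillows + oat clusters + maple flakes + granola A + fruit rings uses 133 of the 133 cm and totals 1302.

1302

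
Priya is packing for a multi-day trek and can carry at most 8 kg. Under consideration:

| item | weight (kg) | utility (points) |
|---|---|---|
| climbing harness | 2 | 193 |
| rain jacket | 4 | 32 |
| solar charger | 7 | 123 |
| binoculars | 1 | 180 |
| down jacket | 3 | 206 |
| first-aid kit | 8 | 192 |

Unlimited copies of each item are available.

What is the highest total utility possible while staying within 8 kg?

8×binoculars uses 8 of the 8 kg and totals 1440.

1440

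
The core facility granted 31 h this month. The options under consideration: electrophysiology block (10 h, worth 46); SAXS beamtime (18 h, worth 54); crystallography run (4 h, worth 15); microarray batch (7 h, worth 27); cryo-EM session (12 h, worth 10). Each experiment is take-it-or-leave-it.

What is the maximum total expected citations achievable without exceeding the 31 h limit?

100

The ratio heuristic lands on electrophysiology block + crystallography run + microarray batch (88) but leaves 10 h idle.
Replace crystallography run and microarray batch with SAXS beamtime: the trade gains 12 net, giving 100 at 28 h.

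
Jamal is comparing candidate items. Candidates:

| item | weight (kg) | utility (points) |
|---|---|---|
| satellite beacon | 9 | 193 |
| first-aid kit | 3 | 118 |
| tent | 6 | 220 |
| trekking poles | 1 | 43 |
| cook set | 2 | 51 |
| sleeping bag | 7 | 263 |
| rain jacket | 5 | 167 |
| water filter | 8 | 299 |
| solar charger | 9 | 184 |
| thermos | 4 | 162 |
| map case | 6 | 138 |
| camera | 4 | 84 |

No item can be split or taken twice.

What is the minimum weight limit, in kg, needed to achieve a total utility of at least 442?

Need the lightest bundle worth ≥ 442.
Taking first-aid kit + trekking poles + water filter gives 460 (≥ 442) for 12 kg.
No combination under 12 kg hits 442.

12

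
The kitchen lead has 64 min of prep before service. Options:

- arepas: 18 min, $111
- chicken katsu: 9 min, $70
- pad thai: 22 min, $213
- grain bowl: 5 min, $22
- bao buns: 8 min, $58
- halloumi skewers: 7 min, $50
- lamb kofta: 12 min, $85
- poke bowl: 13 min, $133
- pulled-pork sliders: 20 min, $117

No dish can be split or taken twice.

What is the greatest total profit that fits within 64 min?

Taking the top-ratio dishes first gives chicken katsu + pad thai + grain bowl + bao buns + halloumi skewers + poke bowl for 546 (64 min).
Dropping grain bowl and halloumi skewers frees 12 min; slotting in lamb kofta (12 min) lifts the total to 559 at 64 min.
No other feasible combination exceeds 559.

559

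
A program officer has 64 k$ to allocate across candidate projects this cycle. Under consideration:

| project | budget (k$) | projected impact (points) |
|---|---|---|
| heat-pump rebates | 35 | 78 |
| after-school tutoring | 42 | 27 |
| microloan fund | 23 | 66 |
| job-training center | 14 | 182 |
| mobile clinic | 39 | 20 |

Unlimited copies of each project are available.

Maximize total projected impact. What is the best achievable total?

728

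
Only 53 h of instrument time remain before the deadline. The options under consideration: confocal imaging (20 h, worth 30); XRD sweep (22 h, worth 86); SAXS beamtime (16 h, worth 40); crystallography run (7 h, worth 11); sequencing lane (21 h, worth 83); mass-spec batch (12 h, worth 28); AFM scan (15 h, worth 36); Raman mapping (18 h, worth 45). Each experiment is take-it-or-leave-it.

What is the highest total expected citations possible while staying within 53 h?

XRD sweep + crystallography run + sequencing lane uses 50 of the 53 h and totals 180.
Every other selection either busts 53 h or fails to beat 180.

180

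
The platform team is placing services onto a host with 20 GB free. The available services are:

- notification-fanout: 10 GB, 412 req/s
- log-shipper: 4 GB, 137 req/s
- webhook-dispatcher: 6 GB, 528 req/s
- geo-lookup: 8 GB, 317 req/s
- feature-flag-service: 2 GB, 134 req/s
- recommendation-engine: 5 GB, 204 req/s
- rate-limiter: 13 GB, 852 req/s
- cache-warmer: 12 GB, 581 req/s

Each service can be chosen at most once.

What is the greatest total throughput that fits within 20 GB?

By throughput per GB: webhook-dispatcher 88.00, feature-flag-service 67.00, rate-limiter 65.54 lead.
Greedy by ratio would take webhook-dispatcher + feature-flag-service + cache-warmer: 20 GB used, total 1243.
Dropping feature-flag-service and cache-warmer frees 14 GB; slotting in rate-limiter (13 GB) lifts the total to 1380 at 19 GB.

1380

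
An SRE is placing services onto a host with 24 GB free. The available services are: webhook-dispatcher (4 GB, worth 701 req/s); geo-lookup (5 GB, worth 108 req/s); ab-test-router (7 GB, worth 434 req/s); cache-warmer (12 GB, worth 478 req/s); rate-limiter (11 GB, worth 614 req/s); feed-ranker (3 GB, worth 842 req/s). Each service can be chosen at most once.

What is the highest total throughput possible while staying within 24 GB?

Filling by ratio: webhook-dispatcher + geo-lookup + ab-test-router + feed-ranker for 2085, with 5 GB left unused.
The 7 GB tied up in ab-test-router is better spent on rate-limiter — total rises to 2265 (23 GB).
Next best is webhook-dispatcher + rate-limiter + feed-ranker at 2157 (18 GB) — short by 108.

2265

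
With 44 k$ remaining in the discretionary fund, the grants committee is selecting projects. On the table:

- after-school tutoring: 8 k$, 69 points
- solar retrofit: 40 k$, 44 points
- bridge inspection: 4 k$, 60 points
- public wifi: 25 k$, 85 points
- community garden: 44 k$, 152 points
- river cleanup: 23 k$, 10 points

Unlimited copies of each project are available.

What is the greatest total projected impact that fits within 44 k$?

Ranking by ratio (projected impact/k$): bridge inspection 15.00, after-school tutoring 8.62, community garden 3.45, public wifi 3.40.
The ratio ordering already packs tightly: 11×bridge inspection, 44 k$, 660.
That's the maximum — no swap from here does better than 660.

660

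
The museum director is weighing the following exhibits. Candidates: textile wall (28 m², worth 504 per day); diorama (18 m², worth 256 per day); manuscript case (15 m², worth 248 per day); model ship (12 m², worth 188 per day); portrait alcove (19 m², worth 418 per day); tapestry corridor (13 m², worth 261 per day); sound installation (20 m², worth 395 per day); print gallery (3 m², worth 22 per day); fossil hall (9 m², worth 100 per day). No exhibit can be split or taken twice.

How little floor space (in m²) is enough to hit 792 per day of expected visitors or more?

39

Minimise m² subject to total expected visitors ≥ 792.
Taking portrait alcove + sound installation gives 813 (≥ 792) for 39 m².
No combination under 39 m² hits 792.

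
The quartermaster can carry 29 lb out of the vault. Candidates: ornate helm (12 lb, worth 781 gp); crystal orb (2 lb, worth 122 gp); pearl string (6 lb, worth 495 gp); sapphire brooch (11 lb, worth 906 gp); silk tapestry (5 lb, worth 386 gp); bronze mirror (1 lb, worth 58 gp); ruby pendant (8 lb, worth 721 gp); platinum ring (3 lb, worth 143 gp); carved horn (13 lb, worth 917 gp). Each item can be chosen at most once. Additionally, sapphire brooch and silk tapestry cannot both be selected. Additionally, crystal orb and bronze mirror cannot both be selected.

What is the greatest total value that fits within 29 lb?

2323

Pearl string + sapphire brooch + bronze mirror + ruby pendant + platinum ring uses 29 of the 29 lb and totals 2323.
That's the maximum — no feasible swap from here does better than 2323.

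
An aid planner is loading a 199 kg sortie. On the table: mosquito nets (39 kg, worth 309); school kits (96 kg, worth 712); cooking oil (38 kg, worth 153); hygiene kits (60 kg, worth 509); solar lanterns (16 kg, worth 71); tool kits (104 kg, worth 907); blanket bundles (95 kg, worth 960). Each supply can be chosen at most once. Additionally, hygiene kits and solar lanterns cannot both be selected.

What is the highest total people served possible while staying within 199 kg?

1867

Tool kits + blanket bundles uses 199 of the 199 kg and totals 1867.
The closest alternative, mosquito nets + hygiene kits + blanket bundles, reaches only 1778.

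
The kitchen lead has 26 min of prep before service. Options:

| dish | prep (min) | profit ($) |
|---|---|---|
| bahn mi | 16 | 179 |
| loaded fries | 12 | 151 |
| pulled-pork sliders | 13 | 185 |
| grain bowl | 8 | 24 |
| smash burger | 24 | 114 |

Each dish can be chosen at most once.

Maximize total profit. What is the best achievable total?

336

Taking loaded fries + pulled-pork sliders: 25 min used, 336 in profit.
Next best is pulled-pork sliders + grain bowl at 209 (21 min) — short by 127.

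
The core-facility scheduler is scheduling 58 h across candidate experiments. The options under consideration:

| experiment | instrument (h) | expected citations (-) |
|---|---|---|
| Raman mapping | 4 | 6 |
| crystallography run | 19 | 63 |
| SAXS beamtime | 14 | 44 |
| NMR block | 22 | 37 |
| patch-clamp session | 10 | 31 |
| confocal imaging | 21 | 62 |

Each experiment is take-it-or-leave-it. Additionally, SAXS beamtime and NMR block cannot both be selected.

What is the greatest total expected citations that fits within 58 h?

175

Greedy by ratio would take Raman mapping + crystallography run + SAXS beamtime + patch-clamp session: 47 h used, total 144.
Replace patch-clamp session with confocal imaging: the trade gains 31 net, giving 175 at 58 h.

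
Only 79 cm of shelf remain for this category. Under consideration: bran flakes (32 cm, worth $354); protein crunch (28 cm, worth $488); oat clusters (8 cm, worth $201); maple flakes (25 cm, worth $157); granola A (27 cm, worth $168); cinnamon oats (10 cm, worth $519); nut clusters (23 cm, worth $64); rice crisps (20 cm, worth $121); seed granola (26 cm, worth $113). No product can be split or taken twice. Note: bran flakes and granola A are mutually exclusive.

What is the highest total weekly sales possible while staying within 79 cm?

Ranking by ratio (weekly sales/cm): cinnamon oats 51.90, oat clusters 25.12, protein crunch 17.43.
Best packing: bran flakes + protein crunch + oat clusters + cinnamon oats — 78 cm, 1562 total.
Every other selection either busts 79 cm or breaks a pairing rule or fails to beat 1562.

1562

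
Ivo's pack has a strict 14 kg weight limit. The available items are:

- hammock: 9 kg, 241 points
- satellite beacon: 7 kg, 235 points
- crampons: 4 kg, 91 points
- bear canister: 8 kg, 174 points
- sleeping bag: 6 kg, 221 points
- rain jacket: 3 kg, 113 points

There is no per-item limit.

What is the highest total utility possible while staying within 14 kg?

By utility per kg: rain jacket 37.67, sleeping bag 36.83, satellite beacon 33.57 lead.
Taking the top-ratio items first gives 4×rain jacket for 452 (12 kg).
Dropping 4×rain jacket frees 12 kg; slotting in 2×satellite beacon (14 kg) lifts the total to 470 at 14 kg.
That's the maximum — no swap from here does better than 470.

470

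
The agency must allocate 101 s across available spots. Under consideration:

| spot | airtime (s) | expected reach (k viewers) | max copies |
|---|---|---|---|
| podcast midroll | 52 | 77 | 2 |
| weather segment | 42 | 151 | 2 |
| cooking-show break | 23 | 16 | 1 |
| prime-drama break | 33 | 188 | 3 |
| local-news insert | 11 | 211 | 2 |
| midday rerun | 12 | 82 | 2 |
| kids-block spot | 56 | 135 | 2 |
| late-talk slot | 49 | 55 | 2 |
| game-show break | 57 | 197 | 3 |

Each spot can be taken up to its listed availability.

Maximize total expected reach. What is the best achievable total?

880

Taking the top-ratio spots first gives prime-drama break + 2×local-news insert + 2×midday rerun for 774 (79 s).
Dropping midday rerun frees 12 s; slotting in prime-drama break (33 s) lifts the total to 880 at 100 s.
No other feasible combination exceeds 880.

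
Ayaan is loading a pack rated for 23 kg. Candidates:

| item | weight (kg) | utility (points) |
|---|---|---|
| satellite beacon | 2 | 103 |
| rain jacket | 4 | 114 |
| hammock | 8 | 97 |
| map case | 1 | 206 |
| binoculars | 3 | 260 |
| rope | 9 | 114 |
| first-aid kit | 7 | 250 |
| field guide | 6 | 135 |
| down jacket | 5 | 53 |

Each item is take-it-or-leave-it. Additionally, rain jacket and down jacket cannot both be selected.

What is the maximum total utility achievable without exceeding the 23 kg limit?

1068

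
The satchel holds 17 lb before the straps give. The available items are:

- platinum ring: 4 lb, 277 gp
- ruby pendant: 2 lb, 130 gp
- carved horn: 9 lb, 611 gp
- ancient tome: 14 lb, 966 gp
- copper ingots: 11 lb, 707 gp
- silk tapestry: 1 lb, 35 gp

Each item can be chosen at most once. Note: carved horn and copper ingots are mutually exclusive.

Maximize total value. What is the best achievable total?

Ranking by ratio (value/lb): platinum ring 69.25, ancient tome 69.00, carved horn 67.89.
The ratio heuristic lands on platinum ring + ruby pendant + carved horn + silk tapestry (1053) but leaves 1 lb idle.
Replace platinum ring and carved horn with ancient tome: the trade gains 78 net, giving 1131 at 17 lb.
The closest alternative, platinum ring + ruby pendant + copper ingots, reaches only 1114.

1131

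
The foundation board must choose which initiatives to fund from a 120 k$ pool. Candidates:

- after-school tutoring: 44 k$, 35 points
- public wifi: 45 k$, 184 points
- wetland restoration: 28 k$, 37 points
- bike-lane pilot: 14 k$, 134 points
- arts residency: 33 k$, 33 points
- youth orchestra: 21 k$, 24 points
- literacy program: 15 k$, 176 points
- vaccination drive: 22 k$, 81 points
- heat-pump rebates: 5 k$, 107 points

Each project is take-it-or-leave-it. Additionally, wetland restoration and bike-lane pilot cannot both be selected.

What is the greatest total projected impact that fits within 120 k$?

Public wifi + bike-lane pilot + literacy program + vaccination drive + heat-pump rebates uses 101 of the 120 k$ and totals 682.
Next best is public wifi + bike-lane pilot + arts residency + literacy program + heat-pump rebates at 634 (112 k$) — short by 48.

682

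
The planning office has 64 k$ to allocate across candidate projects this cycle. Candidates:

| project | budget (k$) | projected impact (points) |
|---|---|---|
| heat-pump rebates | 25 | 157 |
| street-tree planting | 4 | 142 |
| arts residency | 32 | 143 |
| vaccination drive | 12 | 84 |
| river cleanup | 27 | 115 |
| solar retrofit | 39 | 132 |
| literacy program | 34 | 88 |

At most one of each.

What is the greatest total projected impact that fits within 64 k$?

442

By projected impact per k$: street-tree planting 35.50, vaccination drive 7.00, heat-pump rebates 6.28 lead.
Filling by ratio: heat-pump rebates + street-tree planting + vaccination drive for 383, with 23 k$ left unused.
Dropping vaccination drive frees 12 k$; slotting in arts residency (32 k$) lifts the total to 442 at 61 k$.
Runner-up heat-pump rebates + street-tree planting + river cleanup tops out at 414.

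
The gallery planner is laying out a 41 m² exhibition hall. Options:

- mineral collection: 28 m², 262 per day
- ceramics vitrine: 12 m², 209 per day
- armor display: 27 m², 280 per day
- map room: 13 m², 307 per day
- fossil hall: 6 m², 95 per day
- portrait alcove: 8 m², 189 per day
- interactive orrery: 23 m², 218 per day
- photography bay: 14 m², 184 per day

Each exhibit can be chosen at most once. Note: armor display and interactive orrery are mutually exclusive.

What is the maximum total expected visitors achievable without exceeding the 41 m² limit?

800

The ratio ordering already packs tightly: ceramics vitrine + map room + fossil hall + portrait alcove, 39 m², 800.
Runner-up map room + fossil hall + portrait alcove + photography bay tops out at 775.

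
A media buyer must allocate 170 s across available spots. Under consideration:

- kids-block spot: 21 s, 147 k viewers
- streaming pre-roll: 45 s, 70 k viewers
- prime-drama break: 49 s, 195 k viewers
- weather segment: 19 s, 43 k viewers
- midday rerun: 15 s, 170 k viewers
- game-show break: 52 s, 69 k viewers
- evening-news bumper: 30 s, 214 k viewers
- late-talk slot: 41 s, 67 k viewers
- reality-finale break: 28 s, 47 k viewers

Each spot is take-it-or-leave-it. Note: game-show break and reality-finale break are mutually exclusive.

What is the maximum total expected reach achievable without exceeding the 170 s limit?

816

Taking kids-block spot + prime-drama break + weather segment + midday rerun + evening-news bumper + reality-finale break: 162 s used, 816 in expected reach.
Next best is kids-block spot + streaming pre-roll + prime-drama break + midday rerun + evening-news bumper at 796 (160 s) — short by 20.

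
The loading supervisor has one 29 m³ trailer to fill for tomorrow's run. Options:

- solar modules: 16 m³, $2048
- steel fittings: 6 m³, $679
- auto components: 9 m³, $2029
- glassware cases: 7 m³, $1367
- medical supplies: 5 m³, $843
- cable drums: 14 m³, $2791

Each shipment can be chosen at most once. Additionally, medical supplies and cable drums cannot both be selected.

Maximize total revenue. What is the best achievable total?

By revenue per m³: auto components 225.44, cable drums 199.36, glassware cases 195.29, medical supplies 168.60 lead.
Taking steel fittings + auto components + cable drums: 29 m³ used, 5499 in revenue.
No other feasible combination exceeds 5499.

5499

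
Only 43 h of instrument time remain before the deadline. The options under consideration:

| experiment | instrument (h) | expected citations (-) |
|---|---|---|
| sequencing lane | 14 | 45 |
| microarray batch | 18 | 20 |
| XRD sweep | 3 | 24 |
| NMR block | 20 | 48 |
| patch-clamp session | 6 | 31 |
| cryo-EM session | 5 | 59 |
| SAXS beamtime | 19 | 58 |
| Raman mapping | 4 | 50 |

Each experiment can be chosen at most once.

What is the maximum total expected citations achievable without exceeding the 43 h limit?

222

Filling by ratio: sequencing lane + XRD sweep + patch-clamp session + cryo-EM session + Raman mapping for 209, with 11 h left unused.
The 14 h tied up in sequencing lane is better spent on SAXS beamtime — total rises to 222 (37 h).
Runner-up XRD sweep + NMR block + patch-clamp session + cryo-EM session + Raman mapping tops out at 212.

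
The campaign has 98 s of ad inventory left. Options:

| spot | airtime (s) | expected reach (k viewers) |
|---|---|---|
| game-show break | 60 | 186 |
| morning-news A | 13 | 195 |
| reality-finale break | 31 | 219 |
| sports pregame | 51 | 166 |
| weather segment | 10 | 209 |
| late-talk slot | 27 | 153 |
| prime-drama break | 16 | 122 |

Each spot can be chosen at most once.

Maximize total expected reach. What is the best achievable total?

898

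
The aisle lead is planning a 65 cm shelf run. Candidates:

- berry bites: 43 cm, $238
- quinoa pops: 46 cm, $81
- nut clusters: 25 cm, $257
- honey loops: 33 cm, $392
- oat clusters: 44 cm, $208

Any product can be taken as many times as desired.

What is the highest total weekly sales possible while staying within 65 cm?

649

Nut clusters + honey loops uses 58 of the 65 cm and totals 649.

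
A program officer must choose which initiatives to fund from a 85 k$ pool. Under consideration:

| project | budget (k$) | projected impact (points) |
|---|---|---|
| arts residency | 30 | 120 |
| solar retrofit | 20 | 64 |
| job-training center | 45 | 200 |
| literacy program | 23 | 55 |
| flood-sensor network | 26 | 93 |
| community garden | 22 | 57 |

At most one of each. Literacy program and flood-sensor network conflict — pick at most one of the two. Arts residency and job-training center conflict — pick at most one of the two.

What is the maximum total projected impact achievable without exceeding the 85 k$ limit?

293

By projected impact per k$: job-training center 4.44, arts residency 4.00, flood-sensor network 3.58 lead.
Job-training center + flood-sensor network uses 71 of the 85 k$ and totals 293.
Runner-up arts residency + solar retrofit + flood-sensor network tops out at 277.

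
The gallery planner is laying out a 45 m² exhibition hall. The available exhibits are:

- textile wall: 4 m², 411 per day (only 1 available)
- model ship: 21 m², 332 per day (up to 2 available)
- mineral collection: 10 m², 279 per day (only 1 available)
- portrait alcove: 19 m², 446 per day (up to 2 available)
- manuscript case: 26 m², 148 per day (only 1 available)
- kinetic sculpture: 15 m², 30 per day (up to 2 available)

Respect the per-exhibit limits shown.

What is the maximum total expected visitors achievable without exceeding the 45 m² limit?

Greedy by ratio would take textile wall + mineral collection + portrait alcove: 33 m² used, total 1136.
Replace mineral collection with portrait alcove: the trade gains 167 net, giving 1303 at 42 m².

1303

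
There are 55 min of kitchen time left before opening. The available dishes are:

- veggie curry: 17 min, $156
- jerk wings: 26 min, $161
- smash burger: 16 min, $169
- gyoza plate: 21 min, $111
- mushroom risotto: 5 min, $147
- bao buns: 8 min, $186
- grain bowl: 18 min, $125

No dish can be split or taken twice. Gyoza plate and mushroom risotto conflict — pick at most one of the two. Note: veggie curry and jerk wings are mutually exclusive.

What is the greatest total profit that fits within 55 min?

Greedy by ratio would take veggie curry + smash burger + mushroom risotto + bao buns: 46 min used, total 658.
Dropping veggie curry frees 17 min; slotting in jerk wings (26 min) lifts the total to 663 at 55 min.

663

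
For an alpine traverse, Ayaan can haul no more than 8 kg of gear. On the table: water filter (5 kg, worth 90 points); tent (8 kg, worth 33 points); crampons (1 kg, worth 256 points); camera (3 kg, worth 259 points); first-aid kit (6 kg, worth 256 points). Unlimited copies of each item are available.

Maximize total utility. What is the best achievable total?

2048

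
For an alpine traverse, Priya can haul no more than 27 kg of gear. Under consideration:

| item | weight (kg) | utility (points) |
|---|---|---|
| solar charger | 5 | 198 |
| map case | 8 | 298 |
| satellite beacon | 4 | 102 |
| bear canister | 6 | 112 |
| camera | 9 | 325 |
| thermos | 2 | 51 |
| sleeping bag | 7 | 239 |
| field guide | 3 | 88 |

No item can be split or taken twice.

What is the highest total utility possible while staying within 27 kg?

960

Solar charger + map case + camera + thermos + field guide uses 27 of the 27 kg and totals 960.
Runner-up map case + camera + sleeping bag + field guide tops out at 950.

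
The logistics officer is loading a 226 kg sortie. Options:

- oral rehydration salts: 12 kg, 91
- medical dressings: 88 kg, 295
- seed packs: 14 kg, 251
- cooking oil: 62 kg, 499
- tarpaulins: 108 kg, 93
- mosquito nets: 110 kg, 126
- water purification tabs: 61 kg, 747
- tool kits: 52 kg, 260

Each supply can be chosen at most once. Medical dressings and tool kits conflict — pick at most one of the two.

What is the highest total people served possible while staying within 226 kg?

1848

Best packing: oral rehydration salts + seed packs + cooking oil + water purification tabs + tool kits — 201 kg, 1848 total.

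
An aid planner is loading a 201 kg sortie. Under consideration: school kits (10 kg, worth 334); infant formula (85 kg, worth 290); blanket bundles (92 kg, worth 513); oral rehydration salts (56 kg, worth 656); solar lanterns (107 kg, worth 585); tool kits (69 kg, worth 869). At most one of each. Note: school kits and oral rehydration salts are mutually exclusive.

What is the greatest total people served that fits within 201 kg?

1788

By people served per kg: school kits 33.40, tool kits 12.59, oral rehydration salts 11.71 lead.
School kits + solar lanterns + tool kits uses 186 of the 201 kg and totals 1788.
Next best is school kits + blanket bundles + tool kits at 1716 (171 kg) — short by 72.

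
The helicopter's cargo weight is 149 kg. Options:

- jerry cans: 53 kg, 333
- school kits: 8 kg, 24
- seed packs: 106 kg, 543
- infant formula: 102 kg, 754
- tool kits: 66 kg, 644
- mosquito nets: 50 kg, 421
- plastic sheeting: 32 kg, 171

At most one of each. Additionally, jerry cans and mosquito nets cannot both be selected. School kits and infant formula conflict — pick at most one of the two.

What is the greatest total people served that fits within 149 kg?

1236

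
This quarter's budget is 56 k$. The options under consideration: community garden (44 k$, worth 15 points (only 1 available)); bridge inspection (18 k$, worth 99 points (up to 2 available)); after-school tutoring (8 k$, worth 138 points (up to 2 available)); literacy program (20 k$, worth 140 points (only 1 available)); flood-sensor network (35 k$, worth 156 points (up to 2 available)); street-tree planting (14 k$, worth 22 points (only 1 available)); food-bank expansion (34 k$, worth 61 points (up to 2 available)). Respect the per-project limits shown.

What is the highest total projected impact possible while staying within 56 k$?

515

Taking bridge inspection + 2×after-school tutoring + literacy program: 54 k$ used, 515 in projected impact.
Nothing else within 56 k$ beats 515.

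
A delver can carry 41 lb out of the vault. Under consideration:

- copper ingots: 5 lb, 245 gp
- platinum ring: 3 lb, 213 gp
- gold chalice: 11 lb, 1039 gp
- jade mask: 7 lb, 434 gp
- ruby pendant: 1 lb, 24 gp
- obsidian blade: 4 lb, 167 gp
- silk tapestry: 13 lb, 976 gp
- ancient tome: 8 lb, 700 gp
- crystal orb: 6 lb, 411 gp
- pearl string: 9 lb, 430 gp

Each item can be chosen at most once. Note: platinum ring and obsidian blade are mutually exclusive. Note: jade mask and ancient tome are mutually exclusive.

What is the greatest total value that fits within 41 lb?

The ratio ordering already packs tightly: platinum ring + gold chalice + silk tapestry + ancient tome + crystal orb, 41 lb, 3339.
Nothing else feasible within 41 lb beats 3339.

3339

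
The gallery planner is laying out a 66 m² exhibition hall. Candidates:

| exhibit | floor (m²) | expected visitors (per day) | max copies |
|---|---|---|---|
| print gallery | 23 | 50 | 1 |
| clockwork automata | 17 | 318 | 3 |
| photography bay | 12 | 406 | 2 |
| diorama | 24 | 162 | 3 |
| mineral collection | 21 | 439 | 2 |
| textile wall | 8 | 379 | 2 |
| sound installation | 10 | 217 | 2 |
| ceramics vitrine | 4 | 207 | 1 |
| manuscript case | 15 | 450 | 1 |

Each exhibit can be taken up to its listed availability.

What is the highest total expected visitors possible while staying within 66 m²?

2237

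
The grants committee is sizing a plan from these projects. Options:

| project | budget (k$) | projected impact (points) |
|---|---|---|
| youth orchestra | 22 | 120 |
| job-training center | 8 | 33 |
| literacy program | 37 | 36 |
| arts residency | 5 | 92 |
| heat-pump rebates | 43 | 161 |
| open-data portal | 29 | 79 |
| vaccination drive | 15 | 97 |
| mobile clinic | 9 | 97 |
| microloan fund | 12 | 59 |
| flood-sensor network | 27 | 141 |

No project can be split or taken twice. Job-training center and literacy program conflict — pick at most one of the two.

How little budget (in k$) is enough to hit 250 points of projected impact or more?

Look for the lowest-budget combination reaching 250.
arts residency + vaccination drive + mobile clinic reaches 286 using 29 k$.
Any bundle with less than 29 k$ falls short of 250.

29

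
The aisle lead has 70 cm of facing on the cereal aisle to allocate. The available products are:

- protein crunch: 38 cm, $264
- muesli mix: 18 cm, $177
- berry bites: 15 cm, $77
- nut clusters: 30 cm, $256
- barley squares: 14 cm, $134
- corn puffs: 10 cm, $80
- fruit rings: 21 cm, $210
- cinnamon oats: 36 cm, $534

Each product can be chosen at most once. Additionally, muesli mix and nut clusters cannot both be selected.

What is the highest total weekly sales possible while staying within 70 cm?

Taking the top-ratio products first gives corn puffs + fruit rings + cinnamon oats for 824 (67 cm).
Replace corn puffs and fruit rings with muesli mix + barley squares: the trade gains 21 net, giving 845 at 68 cm.
Every other selection either busts 70 cm or breaks a pairing rule or fails to beat 845.

845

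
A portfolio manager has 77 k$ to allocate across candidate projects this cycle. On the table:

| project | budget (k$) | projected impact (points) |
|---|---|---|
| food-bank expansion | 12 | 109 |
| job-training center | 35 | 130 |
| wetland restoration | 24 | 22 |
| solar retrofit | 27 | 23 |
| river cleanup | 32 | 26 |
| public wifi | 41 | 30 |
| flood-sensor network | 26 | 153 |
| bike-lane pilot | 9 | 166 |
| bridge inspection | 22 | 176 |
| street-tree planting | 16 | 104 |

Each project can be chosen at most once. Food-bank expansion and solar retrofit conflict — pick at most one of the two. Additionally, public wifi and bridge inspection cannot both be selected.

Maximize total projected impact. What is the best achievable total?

604

Greedy by ratio would take food-bank expansion + bike-lane pilot + bridge inspection + street-tree planting: 59 k$ used, total 555.
Dropping street-tree planting frees 16 k$; slotting in flood-sensor network (26 k$) lifts the total to 604 at 69 k$.
Nothing else feasible within 77 k$ beats 604.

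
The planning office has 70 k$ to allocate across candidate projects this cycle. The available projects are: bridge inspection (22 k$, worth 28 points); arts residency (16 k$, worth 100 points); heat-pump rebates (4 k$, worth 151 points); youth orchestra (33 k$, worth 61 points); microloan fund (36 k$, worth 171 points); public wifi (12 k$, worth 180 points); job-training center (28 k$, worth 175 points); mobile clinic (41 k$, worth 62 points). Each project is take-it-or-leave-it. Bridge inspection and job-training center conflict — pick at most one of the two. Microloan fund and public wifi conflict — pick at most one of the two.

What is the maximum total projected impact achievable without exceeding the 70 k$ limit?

Arts residency + heat-pump rebates + public wifi + job-training center uses 60 of the 70 k$ and totals 606.
Every other selection either busts 70 k$ or breaks a pairing rule or fails to beat 606.

606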